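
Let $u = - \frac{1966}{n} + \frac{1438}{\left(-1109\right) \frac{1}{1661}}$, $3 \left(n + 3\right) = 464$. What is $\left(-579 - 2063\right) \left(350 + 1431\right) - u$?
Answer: $- \frac{2373229005618}{504595} \approx -4.7032 \cdot 10^{6}$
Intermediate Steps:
$n = \frac{455}{3}$ ($n = -3 + \frac{1}{3} \cdot 464 = -3 + \frac{464}{3} = \frac{455}{3} \approx 151.67$)
$u = - \frac{1093316572}{504595}$ ($u = - \frac{1966}{\frac{455}{3}} + \frac{1438}{\left(-1109\right) \frac{1}{1661}} = \left(-1966\right) \frac{3}{455} + \frac{1438}{\left(-1109\right) \frac{1}{1661}} = - \frac{5898}{455} + \frac{1438}{- \frac{1109}{1661}} = - \frac{5898}{455} + 1438 \left(- \frac{1661}{1109}\right) = - \frac{5898}{455} - \frac{2388518}{1109} = - \frac{1093316572}{504595} \approx -2166.7$)
$\left(-579 - 2063\right) \left(350 + 1431\right) - u = \left(-579 - 2063\right) \left(350 + 1431\right) - - \frac{1093316572}{504595} = \left(-2642\right) 1781 + \frac{1093316572}{504595} = -4705402 + \frac{1093316572}{504595} = - \frac{2373229005618}{504595}$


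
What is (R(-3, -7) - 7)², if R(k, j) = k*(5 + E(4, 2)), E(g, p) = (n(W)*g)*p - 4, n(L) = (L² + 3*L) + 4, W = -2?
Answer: 3364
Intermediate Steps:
n(L) = 4 + L² + 3*L
E(g, p) = -4 + 2*g*p (E(g, p) = ((4 + (-2)² + 3*(-2))*g)*p - 4 = ((4 + 4 - 6)*g)*p - 4 = (2*g)*p - 4 = 2*g*p - 4 = -4 + 2*g*p)
R(k, j) = 17*k (R(k, j) = k*(5 + (-4 + 2*4*2)) = k*(5 + (-4 + 16)) = k*(5 + 12) = k*17 = 17*k)
(R(-3, -7) - 7)² = (17*(-3) - 7)² = (-51 - 7)² = (-58)² = 3364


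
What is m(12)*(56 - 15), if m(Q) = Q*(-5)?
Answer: -2460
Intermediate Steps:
m(Q) = -5*Q
m(12)*(56 - 15) = (-5*12)*(56 - 15) = -60*41 = -2460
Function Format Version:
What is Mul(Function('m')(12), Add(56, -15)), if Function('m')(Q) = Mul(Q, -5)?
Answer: -2460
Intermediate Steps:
Function('m')(Q) = Mul(-5, Q)
Mul(Function('m')(12), Add(56, -15)) = Mul(Mul(-5, 12), Add(56, -15)) = Mul(-60, 41) = -2460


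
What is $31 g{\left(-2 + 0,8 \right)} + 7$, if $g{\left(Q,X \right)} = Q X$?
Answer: $-489$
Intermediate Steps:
$31 g{\left(-2 + 0,8 \right)} + 7 = 31 \left(-2 + 0\right) 8 + 7 = 31 \left(\left(-2\right) 8\right) + 7 = 31 \left(-16\right) + 7 = -496 + 7 = -489$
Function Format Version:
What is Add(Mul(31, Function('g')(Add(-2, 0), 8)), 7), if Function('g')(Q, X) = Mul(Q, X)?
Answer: -489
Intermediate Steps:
Add(Mul(31, Function('g')(Add(-2, 0), 8)), 7) = Add(Mul(31, Mul(Add(-2, 0), 8)), 7) = Add(Mul(31, Mul(-2, 8)), 7) = Add(Mul(31, -16), 7) = Add(-496, 7) = -489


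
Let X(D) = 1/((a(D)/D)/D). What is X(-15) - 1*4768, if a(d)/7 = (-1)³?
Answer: -33601/7 ≈ -4800.1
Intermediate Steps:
a(d) = -7 (a(d) = 7*(-1)³ = 7*(-1) = -7)
X(D) = -D²/7 (X(D) = 1/((-7/D)/D) = 1/(-7/D²) = -D²/7)
X(-15) - 1*4768 = -⅐*(-15)² - 1*4768 = -⅐*225 - 4768 = -225/7 - 4768 = -33601/7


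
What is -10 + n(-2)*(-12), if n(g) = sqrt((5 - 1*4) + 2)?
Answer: -10 - 12*sqrt(3) ≈ -30.785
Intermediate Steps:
n(g) = sqrt(3) (n(g) = sqrt((5 - 4) + 2) = sqrt(1 + 2) = sqrt(3))
-10 + n(-2)*(-12) = -10 + sqrt(3)*(-12) = -10 - 12*sqrt(3)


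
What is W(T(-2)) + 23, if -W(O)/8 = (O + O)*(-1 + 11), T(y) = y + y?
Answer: 663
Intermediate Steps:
T(y) = 2*y
W(O) = -160*O (W(O) = -8*(O + O)*(-1 + 11) = -8*2*O*10 = -160*O)
W(T(-2)) + 23 = -320*(-2) + 23 = -160*(-4) + 23 = 640 + 23 = 663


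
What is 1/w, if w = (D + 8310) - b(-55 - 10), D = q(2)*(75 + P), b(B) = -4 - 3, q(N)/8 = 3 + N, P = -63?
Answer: 1/8797 ≈ 0.00011368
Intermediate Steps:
q(N) = 24 + 8*N (q(N) = 8*(3 + N) = 24 + 8*N)
b(B) = -7
D = 480 (D = (24 + 8*2)*(75 - 63) = (24 + 16)*12 = 40*12 = 480)
w = 8797 (w = (480 + 8310) - 1*(-7) = 8790 + 7 = 8797)
1/w = 1/8797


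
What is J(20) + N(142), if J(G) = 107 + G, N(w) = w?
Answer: 269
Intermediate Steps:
J(20) + N(142) = (107 + 20) + 142 = 127 + 142 = 269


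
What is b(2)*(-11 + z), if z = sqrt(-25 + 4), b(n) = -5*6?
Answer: 330 - 30*I*sqrt(21) ≈ 330.0 - 137.48*I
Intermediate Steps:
b(n) = -30
z = I*sqrt(21) (z = sqrt(-21) = I*sqrt(21) ≈ 4.5826*I)
b(2)*(-11 + z) = -30*(-11 + I*sqrt(21)) = 330 - 30*I*sqrt(21)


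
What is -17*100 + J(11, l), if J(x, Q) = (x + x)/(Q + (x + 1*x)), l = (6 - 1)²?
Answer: -79878/47 ≈ -1699.5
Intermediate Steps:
l = 25 (l = 5² = 25)
J(x, Q) = 2*x/(Q + 2*x) (J(x, Q) = (2*x)/(Q + (x + x)) = (2*x)/(Q + 2*x) = 2*x/(Q + 2*x))
-17*100 + J(11, l) = -17*100 + 2*11/(25 + 2*11) = -1700 + 2*11/(25 + 22) = -1700 + 2*11/47 = -1700 + 2*11*(1/47) = -1700 + 22/47 = -79878/47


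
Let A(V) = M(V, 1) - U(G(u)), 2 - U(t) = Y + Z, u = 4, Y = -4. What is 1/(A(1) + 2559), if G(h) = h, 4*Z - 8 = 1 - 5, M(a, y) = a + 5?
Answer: 1/2560 ≈ 0.00039063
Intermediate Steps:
M(a, y) = 5 + a
Z = 1 (Z = 2 + (1 - 5)/4 = 2 + (¼)*(-4) = 2 - 1 = 1)
U(t) = 5 (U(t) = 2 - (-4 + 1) = 2 - 1*(-3) = 2 + 3 = 5)
A(V) = V (A(V) = (5 + V) - 1*5 = (5 + V) - 5 = V)
1/(A(1) + 2559) = 1/(1 + 2559) = 1/2560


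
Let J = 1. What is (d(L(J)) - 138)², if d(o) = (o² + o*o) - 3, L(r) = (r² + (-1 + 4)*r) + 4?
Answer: 169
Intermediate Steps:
L(r) = 4 + r² + 3*r (L(r) = (r² + 3*r) + 4 = 4 + r² + 3*r)
d(o) = -3 + 2*o² (d(o) = (o² + o²) - 3 = 2*o² - 3 = -3 + 2*o²)
(d(L(J)) - 138)² = ((-3 + 2*(4 + 1² + 3*1)²) - 138)² = ((-3 + 2*(4 + 1 + 3)²) - 138)² = ((-3 + 2*8²) - 138)² = ((-3 + 2*64) - 138)² = ((-3 + 128) - 138)² = (125 - 138)² = (-13)² = 169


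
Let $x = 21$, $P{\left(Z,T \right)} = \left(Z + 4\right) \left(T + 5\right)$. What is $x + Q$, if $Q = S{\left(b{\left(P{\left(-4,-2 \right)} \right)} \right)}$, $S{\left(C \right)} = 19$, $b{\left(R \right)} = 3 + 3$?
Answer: $40$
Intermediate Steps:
$P{\left(Z,T \right)} = \left(4 + Z\right) \left(5 + T\right)$
$b{\left(R \right)} = 6$
$Q = 19$
$x + Q = 21 + 19 = 40$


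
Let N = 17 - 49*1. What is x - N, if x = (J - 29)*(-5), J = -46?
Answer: 407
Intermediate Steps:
x = 375 (x = (-46 - 29)*(-5) = -75*(-5) = 375)
N = -32 (N = 17 - 49 = -32)
x - N = 375 - 1*(-32) = 375 + 32 = 407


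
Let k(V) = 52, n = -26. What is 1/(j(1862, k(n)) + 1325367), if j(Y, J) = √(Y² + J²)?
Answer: 1325367/1756594214941 - 2*√867437/1756594214941 ≈ 7.5345e-7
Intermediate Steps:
j(Y, J) = √(J² + Y²)
1/(j(1862, k(n)) + 1325367) = 1/(√(52² + 1862²) + 1325367) = 1/(√(2704 + 3467044) + 1325367) = 1/(√3469748 + 1325367) = 1/(2*√867437 + 1325367) = 1/(1325367 + 2*√867437)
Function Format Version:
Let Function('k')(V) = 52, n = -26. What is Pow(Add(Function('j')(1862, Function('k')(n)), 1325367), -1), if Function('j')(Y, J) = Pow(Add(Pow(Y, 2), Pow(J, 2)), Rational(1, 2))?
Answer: Add(Rational(1325367, 1756594214941), Mul(Rational(-2, 1756594214941), Pow(867437, Rational(1, 2)))) ≈ 7.5345e-7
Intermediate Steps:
Function('j')(Y, J) = Pow(Add(Pow(J, 2), Pow(Y, 2)), Rational(1, 2))
Pow(Add(Function('j')(1862, Function('k')(n)), 1325367), -1) = Pow(Add(Pow(Add(Pow(52, 2), Pow(1862, 2)), Rational(1, 2)), 1325367), -1) = Pow(Add(Pow(Add(2704, 3467044), Rational(1, 2)), 1325367), -1) = Pow(Add(Pow(3469748, Rational(1, 2)), 1325367), -1) = Pow(Add(Mul(2, Pow(867437, Rational(1, 2))), 1325367), -1) = Pow(Add(1325367, Mul(2, Pow(867437, Rational(1, 2)))), -1)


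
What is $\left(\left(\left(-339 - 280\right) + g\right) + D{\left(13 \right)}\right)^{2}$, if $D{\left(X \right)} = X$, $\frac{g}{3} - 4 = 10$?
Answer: $318096$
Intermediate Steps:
$g = 42$ ($g = 12 + 3 \cdot 10 = 12 + 30 = 42$)
$\left(\left(\left(-339 - 280\right) + g\right) + D{\left(13 \right)}\right)^{2} = \left(\left(\left(-339 - 280\right) + 42\right) + 13\right)^{2} = \left(\left(-619 + 42\right) + 13\right)^{2} = \left(-577 + 13\right)^{2} = \left(-564\right)^{2} = 318096$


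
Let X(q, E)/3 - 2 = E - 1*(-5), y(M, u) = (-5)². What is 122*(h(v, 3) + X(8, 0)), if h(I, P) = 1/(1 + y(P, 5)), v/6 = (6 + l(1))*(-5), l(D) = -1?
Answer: 33367/13 ≈ 2566.7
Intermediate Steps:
y(M, u) = 25
X(q, E) = 21 + 3*E (X(q, E) = 6 + 3*(E - 1*(-5)) = 6 + 3*(E + 5) = 6 + 3*(5 + E) = 6 + (15 + 3*E) = 21 + 3*E)
v = -150 (v = 6*((6 - 1)*(-5)) = 6*(5*(-5)) = 6*(-25) = -150)
h(I, P) = 1/26 (h(I, P) = 1/(1 + 25) = 1/26)
122*(h(v, 3) + X(8, 0)) = 122*(1/26 + (21 + 3*0)) = 122*(1/26 + (21 + 0)) = 122*(1/26 + 21) = 122*(547/26) = 33367/13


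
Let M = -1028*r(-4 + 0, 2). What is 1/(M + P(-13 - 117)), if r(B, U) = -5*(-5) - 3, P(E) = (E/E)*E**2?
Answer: -1/5716 ≈ -0.00017495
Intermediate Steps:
P(E) = E**2 (P(E) = 1*E**2 = E**2)
r(B, U) = 22 (r(B, U) = 25 - 3 = 22)
M = -22616 (M = -1028*22 = -22616)
1/(M + P(-13 - 117)) = 1/(-22616 + (-13 - 117)**2) = 1/(-22616 + (-130)**2) = 1/(-22616 + 16900) = 1/(-5716) = -1/5716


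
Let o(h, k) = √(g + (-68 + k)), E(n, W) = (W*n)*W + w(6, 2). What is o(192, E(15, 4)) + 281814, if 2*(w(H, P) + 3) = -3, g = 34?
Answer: 281814 + √806/2 ≈ 2.8183e+5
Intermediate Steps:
w(H, P) = -9/2 (w(H, P) = -3 + (½)*(-3) = -3 - 3/2 = -9/2)
E(n, W) = -9/2 + n*W² (E(n, W) = (W*n)*W - 9/2 = n*W² - 9/2 = -9/2 + n*W²)
o(h, k) = √(-34 + k) (o(h, k) = √(34 + (-68 + k)) = √(-34 + k))
o(192, E(15, 4)) + 281814 = √(-34 + (-9/2 + 15*4²)) + 281814 = √(-34 + (-9/2 + 15*16)) + 281814 = √(-34 + (-9/2 + 240)) + 281814 = √(-34 + 471/2) + 281814 = √(403/2) + 281814 = √806/2 + 281814 = 281814 + √806/2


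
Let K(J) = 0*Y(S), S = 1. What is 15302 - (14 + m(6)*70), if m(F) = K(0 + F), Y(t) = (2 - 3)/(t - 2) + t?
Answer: 15288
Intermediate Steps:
Y(t) = t - 1/(-2 + t) (Y(t) = -1/(-2 + t) + t = t - 1/(-2 + t))
K(J) = 0 (K(J) = 0*((-1 + 1² - 2*1)/(-2 + 1)) = 0*((-1 + 1 - 2)/(-1)) = 0*(-1*(-2)) = 0*2 = 0)
m(F) = 0
15302 - (14 + m(6)*70) = 15302 - (14 + 0*70) = 15302 - (14 + 0) = 15302 - 1*14 = 15302 - 14 = 15288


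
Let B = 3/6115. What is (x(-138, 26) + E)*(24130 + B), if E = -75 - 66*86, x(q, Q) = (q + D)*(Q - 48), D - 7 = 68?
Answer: -128815473969/1223 ≈ -1.0533e+8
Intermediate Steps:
D = 75 (D = 7 + 68 = 75)
x(q, Q) = (-48 + Q)*(75 + q) (x(q, Q) = (q + 75)*(Q - 48) = (75 + q)*(-48 + Q) = (-48 + Q)*(75 + q))
E = -5751 (E = -75 - 5676 = -5751)
B = 3/6115 (B = (1/6115)*3 = 3/6115 ≈ 0.00049060)
(x(-138, 26) + E)*(24130 + B) = ((-3600 - 48*(-138) + 75*26 + 26*(-138)) - 5751)*(24130 + 3/6115) = ((-3600 + 6624 + 1950 - 3588) - 5751)*(147554953/6115) = (1386 - 5751)*(147554953/6115) = -4365*147554953/6115 = -128815473969/1223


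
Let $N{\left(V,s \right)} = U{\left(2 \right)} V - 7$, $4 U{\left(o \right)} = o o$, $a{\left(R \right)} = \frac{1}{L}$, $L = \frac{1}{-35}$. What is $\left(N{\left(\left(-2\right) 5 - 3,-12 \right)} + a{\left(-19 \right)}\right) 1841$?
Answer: $-101255$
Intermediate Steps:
$L = - \frac{1}{35} \approx -0.028571$
$a{\left(R \right)} = -35$ ($a{\left(R \right)} = \frac{1}{- \frac{1}{35}} = -35$)
$U{\left(o \right)} = \frac{o^{2}}{4}$ ($U{\left(o \right)} = \frac{o o}{4} = \frac{o^{2}}{4}$)
$N{\left(V,s \right)} = -7 + V$ ($N{\left(V,s \right)} = \frac{2^{2}}{4} V - 7 = \frac{1}{4} \cdot 4 V - 7 = 1 V - 7 = V - 7 = -7 + V$)
$\left(N{\left(\left(-2\right) 5 - 3,-12 \right)} + a{\left(-19 \right)}\right) 1841 = \left(\left(-7 - 13\right) - 35\right) 1841 = \left(-20 - 35\right) 1841 = \left(-55\right) 1841 = -101255$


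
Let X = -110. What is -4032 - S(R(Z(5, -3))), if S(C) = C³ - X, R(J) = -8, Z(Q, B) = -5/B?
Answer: -3630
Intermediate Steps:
S(C) = 110 + C³ (S(C) = C³ - 1*(-110) = C³ + 110 = 110 + C³)
-4032 - S(R(Z(5, -3))) = -4032 - (110 + (-8)³) = -4032 - (110 - 512) = -4032 - 1*(-402) = -4032 + 402 = -3630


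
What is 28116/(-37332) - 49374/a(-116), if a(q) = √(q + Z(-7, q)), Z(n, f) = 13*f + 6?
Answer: -781/1037 + 24687*I*√1618/809 ≈ -0.75313 + 1227.5*I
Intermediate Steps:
Z(n, f) = 6 + 13*f
a(q) = √(6 + 14*q) (a(q) = √(q + (6 + 13*q)) = √(6 + 14*q))
28116/(-37332) - 49374/a(-116) = 28116/(-37332) - 49374/√(6 + 14*(-116)) = 28116*(-1/37332) - 49374/√(6 - 1624) = -781/1037 - 49374*(-I*√1618/1618) = -781/1037 - (-24687)*I*√1618/809 = -781/1037 + 24687*I*√1618/809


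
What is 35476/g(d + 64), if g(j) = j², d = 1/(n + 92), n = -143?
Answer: 92273076/10647169 ≈ 8.6664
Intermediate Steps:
d = -1/51 (d = 1/(-143 + 92) = 1/(-51) = -1/51 ≈ -0.019608)
35476/g(d + 64) = 35476/((-1/51 + 64)²) = 35476/((3263/51)²) = 35476/(10647169/2601) = 35476*(2601/10647169) = 92273076/10647169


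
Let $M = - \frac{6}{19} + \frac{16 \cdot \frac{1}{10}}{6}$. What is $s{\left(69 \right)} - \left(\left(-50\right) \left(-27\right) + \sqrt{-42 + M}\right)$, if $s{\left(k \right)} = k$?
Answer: $-1281 - \frac{4 i \sqrt{213465}}{285} \approx -1281.0 - 6.4845 i$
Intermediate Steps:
$M = - \frac{14}{285}$ ($M = \left(-6\right) \frac{1}{19} + 16 \cdot \frac{1}{10} \cdot \frac{1}{6} = - \frac{6}{19} + \frac{8}{5} \cdot \frac{1}{6} = - \frac{6}{19} + \frac{4}{15} = - \frac{14}{285} \approx -0.049123$)
$s{\left(69 \right)} - \left(\left(-50\right) \left(-27\right) + \sqrt{-42 + M}\right) = 69 - \left(\left(-50\right) \left(-27\right) + \sqrt{-42 - \frac{14}{285}}\right) = 69 - \left(1350 + \sqrt{- \frac{11984}{285}}\right) = 69 - \left(1350 + \frac{4 i \sqrt{213465}}{285}\right) = -1281 - \frac{4 i \sqrt{213465}}{285}$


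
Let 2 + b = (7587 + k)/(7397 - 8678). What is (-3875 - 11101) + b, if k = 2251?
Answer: -19196656/1281 ≈ -14986.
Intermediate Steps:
b = -12400/1281 (b = -2 + (7587 + 2251)/(7397 - 8678) = -2 + 9838/(-1281) = -2 + 9838*(-1/1281) = -2 - 9838/1281 = -12400/1281 ≈ -9.6799)
(-3875 - 11101) + b = (-3875 - 11101) - 12400/1281 = -14976 - 12400/1281 = -19196656/1281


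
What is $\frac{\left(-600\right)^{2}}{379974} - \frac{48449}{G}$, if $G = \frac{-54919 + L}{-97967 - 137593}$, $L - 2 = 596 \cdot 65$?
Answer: $- \frac{103250073682680}{146353319} \approx -7.0549 \cdot 10^{5}$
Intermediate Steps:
$L = 38742$ ($L = 2 + 596 \cdot 65 = 2 + 38740 = 38742$)
$G = \frac{16177}{235560}$ ($G = \frac{-54919 + 38742}{-97967 - 137593} = - \frac{16177}{-235560} = \left(-16177\right) \left(- \frac{1}{235560}\right) = \frac{16177}{235560} \approx 0.068675$)
$\frac{\left(-600\right)^{2}}{379974} - \frac{48449}{G} = \frac{\left(-600\right)^{2}}{379974} - \frac{48449}{\frac{16177}{235560}} = 360000 \cdot \frac{1}{379974} - \frac{11412646440}{16177} = \frac{60000}{63329} - \frac{11412646440}{16177} = - \frac{103250073682680}{146353319}$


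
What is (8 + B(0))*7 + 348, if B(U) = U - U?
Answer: 404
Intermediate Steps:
B(U) = 0
(8 + B(0))*7 + 348 = (8 + 0)*7 + 348 = 8*7 + 348 = 56 + 348 = 404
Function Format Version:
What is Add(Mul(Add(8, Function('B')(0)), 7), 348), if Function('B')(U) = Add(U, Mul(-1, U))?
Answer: 404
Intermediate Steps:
Function('B')(U) = 0
Add(Mul(Add(8, Function('B')(0)), 7), 348) = Add(Mul(Add(8, 0), 7), 348) = Add(Mul(8, 7), 348) = Add(56, 348) = 404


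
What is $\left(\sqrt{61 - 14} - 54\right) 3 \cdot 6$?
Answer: $-972 + 18 \sqrt{47} \approx -848.6$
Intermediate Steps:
$\left(\sqrt{61 - 14} - 54\right) 3 \cdot 6 = \left(\sqrt{47} - 54\right) 18 = \left(-54 + \sqrt{47}\right) 18 = -972 + 18 \sqrt{47}$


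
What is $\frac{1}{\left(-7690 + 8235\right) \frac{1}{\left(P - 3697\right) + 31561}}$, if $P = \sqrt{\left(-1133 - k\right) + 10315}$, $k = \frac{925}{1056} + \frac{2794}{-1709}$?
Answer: $\frac{27864}{545} + \frac{7 \sqrt{38147763558102}}{245890920} \approx 51.302$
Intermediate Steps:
$k = - \frac{1369639}{1804704}$ ($k = 925 \cdot \frac{1}{1056} + 2794 \left(- \frac{1}{1709}\right) = \frac{925}{1056} - \frac{2794}{1709} = - \frac{1369639}{1804704} \approx -0.75893$)
$P = \frac{7 \sqrt{38147763558102}}{451176}$ ($P = \sqrt{\left(-1133 - - \frac{1369639}{1804704}\right) + 10315} = \sqrt{\left(-1133 + \frac{1369639}{1804704}\right) + 10315} = \sqrt{- \frac{2043359993}{1804704} + 10315} = \sqrt{\frac{16572161767}{1804704}} = \frac{7 \sqrt{38147763558102}}{451176} \approx 95.827$)
$\frac{1}{\left(-7690 + 8235\right) \frac{1}{\left(P - 3697\right) + 31561}} = \frac{1}{\left(-7690 + 8235\right) \frac{1}{\left(\frac{7 \sqrt{38147763558102}}{451176} - 3697\right) + 31561}} = \frac{1}{545 \frac{1}{\left(-3697 + \frac{7 \sqrt{38147763558102}}{451176}\right) + 31561}} = \frac{1}{545 \frac{1}{27864 + \frac{7 \sqrt{38147763558102}}{451176}}} = \frac{27864}{545} + \frac{7 \sqrt{38147763558102}}{245890920}$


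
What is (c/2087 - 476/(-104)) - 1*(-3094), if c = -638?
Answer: 168118393/54262 ≈ 3098.3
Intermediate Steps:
(c/2087 - 476/(-104)) - 1*(-3094) = (-638/2087 - 476/(-104)) - 1*(-3094) = (-638*1/2087 - 476*(-1/104)) + 3094 = (-638/2087 + 119/26) + 3094 = 231765/54262 + 3094 = 168118393/54262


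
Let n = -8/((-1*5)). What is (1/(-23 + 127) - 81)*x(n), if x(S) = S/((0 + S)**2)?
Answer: -42115/832 ≈ -50.619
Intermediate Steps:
n = 8/5 (n = -8/(-5) = -8*(-1/5) = 8/5 ≈ 1.6000)
x(S) = 1/S (x(S) = S/(S**2) = S/S**2 = 1/S)
(1/(-23 + 127) - 81)*x(n) = (1/(-23 + 127) - 81)/(8/5) = (1/104 - 81)*(5/8) = -8423/104*5/8 = -42115/832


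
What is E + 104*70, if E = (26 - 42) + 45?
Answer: 7309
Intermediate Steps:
E = 29 (E = -16 + 45 = 29)
E + 104*70 = 29 + 104*70 = 29 + 7280 = 7309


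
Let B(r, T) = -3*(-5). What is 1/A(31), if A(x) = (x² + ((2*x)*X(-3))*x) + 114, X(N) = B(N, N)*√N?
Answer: 43/99786493 - 5766*I*√3/498932465 ≈ 4.3092e-7 - 2.0017e-5*I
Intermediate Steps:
B(r, T) = 15
X(N) = 15*√N
A(x) = 114 + x² + 30*I*√3*x² (A(x) = (x² + ((2*x)*(15*√(-3)))*x) + 114 = (x² + ((2*x)*(15*(I*√3)))*x) + 114 = (x² + ((2*x)*(15*I*√3))*x) + 114 = (x² + (30*I*x*√3)*x) + 114 = (x² + 30*I*√3*x²) + 114 = 114 + x² + 30*I*√3*x²)
1/A(31) = 1/(114 + 31² + 30*I*√3*31²) = 1/(114 + 961 + 30*I*√3*961) = 1/(114 + 961 + 28830*I*√3) = 1/(1075 + 28830*I*√3)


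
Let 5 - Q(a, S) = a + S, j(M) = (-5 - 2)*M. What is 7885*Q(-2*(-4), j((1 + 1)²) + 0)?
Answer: 197125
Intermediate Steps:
j(M) = -7*M
Q(a, S) = 5 - S - a (Q(a, S) = 5 - (a + S) = 5 - (S + a) = 5 + (-S - a) = 5 - S - a)
7885*Q(-2*(-4), j((1 + 1)²) + 0) = 7885*(5 - (-7*(1 + 1)² + 0) - (-2)*(-4)) = 7885*(5 - (-7*2² + 0) - 1*8) = 7885*(5 - (-7*4 + 0) - 8) = 7885*(5 - (-28 + 0) - 8) = 7885*(5 - 1*(-28) - 8) = 7885*(5 + 28 - 8) = 7885*25 = 197125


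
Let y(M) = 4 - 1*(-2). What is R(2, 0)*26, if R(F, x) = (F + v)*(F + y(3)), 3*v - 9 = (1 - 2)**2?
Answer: 3328/3 ≈ 1109.3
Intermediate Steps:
y(M) = 6 (y(M) = 4 + 2 = 6)
v = 10/3 (v = 3 + (1 - 2)**2/3 = 3 + (1/3)*(-1)**2 = 3 + (1/3)*1 = 3 + 1/3 = 10/3 ≈ 3.3333)
R(F, x) = (6 + F)*(10/3 + F) (R(F, x) = (F + 10/3)*(F + 6) = (10/3 + F)*(6 + F) = (6 + F)*(10/3 + F))
R(2, 0)*26 = (20 + 2**2 + (28/3)*2)*26 = (20 + 4 + 56/3)*26 = (128/3)*26 = 3328/3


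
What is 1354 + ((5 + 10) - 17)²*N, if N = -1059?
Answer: -2882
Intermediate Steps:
1354 + ((5 + 10) - 17)²*N = 1354 + ((5 + 10) - 17)²*(-1059) = 1354 + (15 - 17)²*(-1059) = 1354 + (-2)²*(-1059) = 1354 + 4*(-1059) = 1354 - 4236 = -2882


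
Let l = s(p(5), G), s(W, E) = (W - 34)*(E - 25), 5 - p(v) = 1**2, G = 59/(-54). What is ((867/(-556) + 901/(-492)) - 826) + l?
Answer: -2390821/51291 ≈ -46.613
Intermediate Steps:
G = -59/54 (G = 59*(-1/54) = -59/54 ≈ -1.0926)
p(v) = 4 (p(v) = 5 - 1*1**2 = 5 - 1*1 = 5 - 1 = 4)
s(W, E) = (-34 + W)*(-25 + E)
l = 7045/9 (l = 850 - 34*(-59/54) - 25*4 - 59/54*4 = 850 + 1003/27 - 100 - 118/27 = 7045/9 ≈ 782.78)
((867/(-556) + 901/(-492)) - 826) + l = ((867/(-556) + 901/(-492)) - 826) + 7045/9 = ((867*(-1/556) + 901*(-1/492)) - 826) + 7045/9 = ((-867/556 - 901/492) - 826) + 7045/9 = (-57970/17097 - 826) + 7045/9 = -14180092/17097 + 7045/9 = -2390821/51291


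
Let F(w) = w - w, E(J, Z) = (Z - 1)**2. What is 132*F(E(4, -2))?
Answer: 0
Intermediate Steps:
E(J, Z) = (-1 + Z)**2
F(w) = 0
132*F(E(4, -2)) = 132*0 = 0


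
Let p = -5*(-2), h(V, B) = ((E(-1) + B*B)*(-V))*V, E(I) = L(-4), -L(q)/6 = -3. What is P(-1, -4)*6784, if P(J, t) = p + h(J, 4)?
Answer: -162816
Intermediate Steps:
L(q) = 18 (L(q) = -6*(-3) = 18)
E(I) = 18
h(V, B) = -V²*(18 + B²) (h(V, B) = ((18 + B*B)*(-V))*V = ((18 + B²)*(-V))*V = (-V*(18 + B²))*V = -V²*(18 + B²))
p = 10
P(J, t) = 10 - 34*J² (P(J, t) = 10 + J²*(-18 - 1*4²) = 10 + J²*(-18 - 1*16) = 10 + J²*(-18 - 16) = 10 + J²*(-34) = 10 - 34*J²)
P(-1, -4)*6784 = (10 - 34*(-1)²)*6784 = (10 - 34*1)*6784 = (10 - 34)*6784 = -24*6784 = -162816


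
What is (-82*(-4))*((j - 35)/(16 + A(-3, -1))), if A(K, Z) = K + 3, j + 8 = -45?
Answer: -1804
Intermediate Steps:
j = -53 (j = -8 - 45 = -53)
A(K, Z) = 3 + K
(-82*(-4))*((j - 35)/(16 + A(-3, -1))) = (-82*(-4))*((-53 - 35)/(16 + (3 - 3))) = 328*(-88/(16 + 0)) = 328*(-88/16) = 328*(-88*1/16) = 328*(-11/2) = -1804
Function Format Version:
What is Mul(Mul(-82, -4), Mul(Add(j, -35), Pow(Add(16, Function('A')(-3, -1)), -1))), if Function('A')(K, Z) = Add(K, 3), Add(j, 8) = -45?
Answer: -1804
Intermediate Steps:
j = -53 (j = Add(-8, -45) = -53)
Function('A')(K, Z) = Add(3, K)
Mul(Mul(-82, -4), Mul(Add(j, -35), Pow(Add(16, Function('A')(-3, -1)), -1))) = Mul(Mul(-82, -4), Mul(Add(-53, -35), Pow(Add(16, Add(3, -3)), -1))) = Mul(328, Mul(-88, Pow(Add(16, 0), -1))) = Mul(328, Mul(-88, Pow(16, -1))) = Mul(328, Mul(-88, Rational(1, 16))) = Mul(328, Rational(-11, 2)) = -1804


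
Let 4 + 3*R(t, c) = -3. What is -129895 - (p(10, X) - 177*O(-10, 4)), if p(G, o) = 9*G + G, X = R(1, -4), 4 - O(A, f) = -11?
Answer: -127340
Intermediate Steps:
R(t, c) = -7/3 (R(t, c) = -4/3 + (⅓)*(-3) = -4/3 - 1 = -7/3)
O(A, f) = 15 (O(A, f) = 4 - 1*(-11) = 4 + 11 = 15)
X = -7/3 ≈ -2.3333
p(G, o) = 10*G
-129895 - (p(10, X) - 177*O(-10, 4)) = -129895 - (10*10 - 177*15) = -129895 - (100 - 2655) = -129895 - 1*(-2555) = -129895 + 2555 = -127340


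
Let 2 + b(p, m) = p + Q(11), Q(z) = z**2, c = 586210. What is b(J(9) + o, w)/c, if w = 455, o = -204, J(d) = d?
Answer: -38/293105 ≈ -0.00012965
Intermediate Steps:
b(p, m) = 119 + p (b(p, m) = -2 + (p + 11**2) = -2 + (p + 121) = -2 + (121 + p) = 119 + p)
b(J(9) + o, w)/c = (119 + (9 - 204))/586210 = (119 - 195)*(1/586210) = -76*1/586210 = -38/293105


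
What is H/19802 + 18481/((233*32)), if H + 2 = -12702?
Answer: 135619869/73821856 ≈ 1.8371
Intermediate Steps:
H = -12704 (H = -2 - 12702 = -12704)
H/19802 + 18481/((233*32)) = -12704/19802 + 18481/((233*32)) = -12704*1/19802 + 18481/7456 = -6352/9901 + 18481*(1/7456) = -6352/9901 + 18481/7456 = 135619869/73821856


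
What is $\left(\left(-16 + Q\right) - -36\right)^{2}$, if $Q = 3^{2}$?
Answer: $841$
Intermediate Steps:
$Q = 9$
$\left(\left(-16 + Q\right) - -36\right)^{2} = \left(\left(-16 + 9\right) - -36\right)^{2} = \left(-7 + 36\right)^{2} = 29^{2} = 841$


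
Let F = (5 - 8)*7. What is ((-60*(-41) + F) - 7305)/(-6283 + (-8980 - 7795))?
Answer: 811/3843 ≈ 0.21103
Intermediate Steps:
F = -21 (F = -3*7 = -21)
((-60*(-41) + F) - 7305)/(-6283 + (-8980 - 7795)) = ((-60*(-41) - 21) - 7305)/(-6283 + (-8980 - 7795)) = ((2460 - 21) - 7305)/(-6283 - 16775) = (2439 - 7305)/(-23058) = -4866*(-1/23058) = 811/3843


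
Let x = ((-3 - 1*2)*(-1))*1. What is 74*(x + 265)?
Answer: 19980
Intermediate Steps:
x = 5 (x = ((-3 - 2)*(-1))*1 = -5*(-1)*1 = 5*1 = 5)
74*(x + 265) = 74*(5 + 265) = 74*270 = 19980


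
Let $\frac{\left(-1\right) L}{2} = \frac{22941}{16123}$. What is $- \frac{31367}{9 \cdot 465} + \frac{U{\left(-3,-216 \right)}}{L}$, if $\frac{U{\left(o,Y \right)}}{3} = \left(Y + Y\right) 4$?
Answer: $\frac{19352774957}{10667565} \approx 1814.2$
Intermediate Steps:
$U{\left(o,Y \right)} = 24 Y$ ($U{\left(o,Y \right)} = 3 \left(Y + Y\right) 4 = 3 \cdot 2 Y 4 = 3 \cdot 8 Y = 24 Y$)
$L = - \frac{45882}{16123}$ ($L = - 2 \cdot \frac{22941}{16123} = - 2 \cdot 22941 \cdot \frac{1}{16123} = \left(-2\right) \frac{22941}{16123} = - \frac{45882}{16123} \approx -2.8457$)
$- \frac{31367}{9 \cdot 465} + \frac{U{\left(-3,-216 \right)}}{L} = - \frac{31367}{9 \cdot 465} + \frac{24 \left(-216\right)}{- \frac{45882}{16123}} = - \frac{31367}{4185} - - \frac{4643424}{2549} = \left(-31367\right) \frac{1}{4185} + \frac{4643424}{2549} = - \frac{31367}{4185} + \frac{4643424}{2549} = \frac{19352774957}{10667565}$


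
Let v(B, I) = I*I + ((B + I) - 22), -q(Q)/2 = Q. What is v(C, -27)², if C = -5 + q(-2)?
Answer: 461041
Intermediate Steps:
q(Q) = -2*Q
C = -1 (C = -5 - 2*(-2) = -5 + 4 = -1)
v(B, I) = -22 + B + I + I² (v(B, I) = I² + (-22 + B + I) = -22 + B + I + I²)
v(C, -27)² = (-22 - 1 - 27 + (-27)²)² = (-22 - 1 - 27 + 729)² = 679² = 461041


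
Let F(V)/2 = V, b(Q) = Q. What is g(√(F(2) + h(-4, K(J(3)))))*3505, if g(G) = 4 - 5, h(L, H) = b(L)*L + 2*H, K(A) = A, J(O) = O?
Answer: -3505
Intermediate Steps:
F(V) = 2*V
h(L, H) = L² + 2*H (h(L, H) = L*L + 2*H = L² + 2*H)
g(G) = -1
g(√(F(2) + h(-4, K(J(3)))))*3505 = -1*3505 = -3505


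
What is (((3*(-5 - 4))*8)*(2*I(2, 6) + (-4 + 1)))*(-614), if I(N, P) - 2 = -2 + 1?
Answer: -132624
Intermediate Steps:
I(N, P) = 1 (I(N, P) = 2 + (-2 + 1) = 2 - 1 = 1)
(((3*(-5 - 4))*8)*(2*I(2, 6) + (-4 + 1)))*(-614) = (((3*(-5 - 4))*8)*(2*1 + (-4 + 1)))*(-614) = (((3*(-9))*8)*(2 - 3))*(-614) = (-27*8*(-1))*(-614) = -216*(-1)*(-614) = 216*(-614) = -132624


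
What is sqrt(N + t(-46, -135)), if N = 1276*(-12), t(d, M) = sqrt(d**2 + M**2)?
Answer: sqrt(-15312 + sqrt(20341)) ≈ 123.16*I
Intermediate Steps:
t(d, M) = sqrt(M**2 + d**2)
N = -15312
sqrt(N + t(-46, -135)) = sqrt(-15312 + sqrt((-135)**2 + (-46)**2)) = sqrt(-15312 + sqrt(18225 + 2116)) = sqrt(-15312 + sqrt(20341))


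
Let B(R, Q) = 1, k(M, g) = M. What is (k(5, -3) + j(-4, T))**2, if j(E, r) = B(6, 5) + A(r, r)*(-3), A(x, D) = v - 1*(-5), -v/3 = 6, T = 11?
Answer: 2025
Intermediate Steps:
v = -18 (v = -3*6 = -18)
A(x, D) = -13 (A(x, D) = -18 - 1*(-5) = -18 + 5 = -13)
j(E, r) = 40 (j(E, r) = 1 - 13*(-3) = 1 + 39 = 40)
(k(5, -3) + j(-4, T))**2 = (5 + 40)**2 = 45**2 = 2025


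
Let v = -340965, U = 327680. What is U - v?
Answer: 668645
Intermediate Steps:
U - v = 327680 - 1*(-340965) = 327680 + 340965 = 668645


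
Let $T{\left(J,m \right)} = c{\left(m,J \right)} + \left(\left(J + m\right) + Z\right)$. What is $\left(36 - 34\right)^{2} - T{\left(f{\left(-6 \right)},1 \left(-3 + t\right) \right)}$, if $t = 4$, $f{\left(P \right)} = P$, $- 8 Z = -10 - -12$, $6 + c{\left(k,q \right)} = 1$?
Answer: $\frac{57}{4} \approx 14.25$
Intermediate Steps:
$c{\left(k,q \right)} = -5$ ($c{\left(k,q \right)} = -6 + 1 = -5$)
$Z = - \frac{1}{4}$ ($Z = - \frac{-10 - -12}{8} = - \frac{-10 + 12}{8} = \left(- \frac{1}{8}\right) 2 = - \frac{1}{4} \approx -0.25$)
$T{\left(J,m \right)} = - \frac{21}{4} + J + m$ ($T{\left(J,m \right)} = -5 - \left(\frac{1}{4} - J - m\right) = -5 + \left(- \frac{1}{4} + J + m\right) = - \frac{21}{4} + J + m$)
$\left(36 - 34\right)^{2} - T{\left(f{\left(-6 \right)},1 \left(-3 + t\right) \right)} = \left(36 - 34\right)^{2} - \left(- \frac{21}{4} - 6 + 1 \left(-3 + 4\right)\right) = 2^{2} - \left(- \frac{21}{4} - 6 + 1 \cdot 1\right) = 4 - \left(- \frac{21}{4} - 6 + 1\right) = 4 - - \frac{41}{4} = 4 + \frac{41}{4} = \frac{57}{4}$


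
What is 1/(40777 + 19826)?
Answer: 1/60603 ≈ 1.6501e-5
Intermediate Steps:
1/(40777 + 19826) = 1/60603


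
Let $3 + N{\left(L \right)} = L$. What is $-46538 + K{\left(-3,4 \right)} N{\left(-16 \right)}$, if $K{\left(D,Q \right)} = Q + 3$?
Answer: $-46671$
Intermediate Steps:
$K{\left(D,Q \right)} = 3 + Q$
$N{\left(L \right)} = -3 + L$
$-46538 + K{\left(-3,4 \right)} N{\left(-16 \right)} = -46538 + \left(3 + 4\right) \left(-3 - 16\right) = -46538 + 7 \left(-19\right) = -46538 - 133 = -46671$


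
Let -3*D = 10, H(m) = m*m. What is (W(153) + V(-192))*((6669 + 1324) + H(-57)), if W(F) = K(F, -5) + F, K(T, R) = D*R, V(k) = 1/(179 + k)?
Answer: 74354588/39 ≈ 1.9065e+6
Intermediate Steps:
H(m) = m**2
D = -10/3 (D = -1/3*10 = -10/3 ≈ -3.3333)
K(T, R) = -10*R/3
W(F) = 50/3 + F (W(F) = -10/3*(-5) + F = 50/3 + F)
(W(153) + V(-192))*((6669 + 1324) + H(-57)) = ((50/3 + 153) + 1/(179 - 192))*((6669 + 1324) + (-57)**2) = (509/3 + 1/(-13))*(7993 + 3249) = (509/3 - 1/13)*11242 = (6614/39)*11242 = 74354588/39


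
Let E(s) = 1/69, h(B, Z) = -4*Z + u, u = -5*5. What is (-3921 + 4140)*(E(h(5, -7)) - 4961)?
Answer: -24988484/23 ≈ -1.0865e+6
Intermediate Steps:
u = -25
h(B, Z) = -25 - 4*Z (h(B, Z) = -4*Z - 25 = -25 - 4*Z)
E(s) = 1/69
(-3921 + 4140)*(E(h(5, -7)) - 4961) = (-3921 + 4140)*(1/69 - 4961) = 219*(-342308/69) = -24988484/23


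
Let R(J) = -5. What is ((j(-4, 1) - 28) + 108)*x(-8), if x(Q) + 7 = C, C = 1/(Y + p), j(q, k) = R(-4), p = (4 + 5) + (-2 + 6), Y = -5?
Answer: -4125/8 ≈ -515.63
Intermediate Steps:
p = 13 (p = 9 + 4 = 13)
j(q, k) = -5
C = ⅛ (C = 1/(-5 + 13) = 1/8 = ⅛ ≈ 0.12500)
x(Q) = -55/8 (x(Q) = -7 + ⅛ = -55/8)
((j(-4, 1) - 28) + 108)*x(-8) = ((-5 - 28) + 108)*(-55/8) = (-33 + 108)*(-55/8) = 75*(-55/8) = -4125/8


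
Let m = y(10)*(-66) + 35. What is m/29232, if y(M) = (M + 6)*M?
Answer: -10525/29232 ≈ -0.36005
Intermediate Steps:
y(M) = M*(6 + M) (y(M) = (6 + M)*M = M*(6 + M))
m = -10525 (m = (10*(6 + 10))*(-66) + 35 = (10*16)*(-66) + 35 = 160*(-66) + 35 = -10560 + 35 = -10525)
m/29232 = -10525/29232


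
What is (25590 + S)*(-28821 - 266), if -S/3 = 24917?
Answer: 1429946007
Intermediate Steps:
S = -74751 (S = -3*24917 = -74751)
(25590 + S)*(-28821 - 266) = (25590 - 74751)*(-28821 - 266) = -49161*(-29087) = 1429946007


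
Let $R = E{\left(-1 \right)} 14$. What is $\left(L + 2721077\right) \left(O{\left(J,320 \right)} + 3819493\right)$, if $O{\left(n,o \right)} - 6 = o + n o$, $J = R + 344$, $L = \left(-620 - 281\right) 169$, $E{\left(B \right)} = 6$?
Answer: $10164205549432$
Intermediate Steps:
$L = -152269$ ($L = \left(-901\right) 169 = -152269$)
$R = 84$ ($R = 6 \cdot 14 = 84$)
$J = 428$ ($J = 84 + 344 = 428$)
$O{\left(n,o \right)} = 6 + o + n o$ ($O{\left(n,o \right)} = 6 + \left(o + n o\right) = 6 + o + n o$)
$\left(L + 2721077\right) \left(O{\left(J,320 \right)} + 3819493\right) = \left(-152269 + 2721077\right) \left(\left(6 + 320 + 428 \cdot 320\right) + 3819493\right) = 2568808 \left(\left(6 + 320 + 136960\right) + 3819493\right) = 2568808 \left(137286 + 3819493\right) = 2568808 \cdot 3956779 = 10164205549432$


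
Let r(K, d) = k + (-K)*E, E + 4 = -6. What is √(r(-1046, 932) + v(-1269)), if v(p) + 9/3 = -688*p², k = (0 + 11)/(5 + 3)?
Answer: I*√17727021274/4 ≈ 33286.0*I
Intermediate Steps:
k = 11/8 ≈ 1.3750
v(p) = -3 - 688*p²
E = -10 (E = -4 - 6 = -10)
r(K, d) = 11/8 + 10*K (r(K, d) = 11/8 - K*(-10) = 11/8 + 10*K)
√(r(-1046, 932) + v(-1269)) = √((11/8 + 10*(-1046)) + (-3 - 688*(-1269)²)) = √((11/8 - 10460) + (-3 - 688*1610361)) = √(-83669/8 + (-3 - 1107928368)) = √(-83669/8 - 1107928371) = √(-8863510637/8) = I*√17727021274/4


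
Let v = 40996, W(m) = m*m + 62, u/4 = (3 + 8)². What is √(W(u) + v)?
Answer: √275314 ≈ 524.70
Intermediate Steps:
u = 484 (u = 4*(3 + 8)² = 4*11² = 4*121 = 484)
W(m) = 62 + m² (W(m) = m² + 62 = 62 + m²)
√(W(u) + v) = √((62 + 484²) + 40996) = √((62 + 234256) + 40996) = √(234318 + 40996) = √275314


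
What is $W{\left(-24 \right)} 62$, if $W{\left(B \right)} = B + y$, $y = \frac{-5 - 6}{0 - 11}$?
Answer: $-1426$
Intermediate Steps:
$y = 1$ ($y = - \frac{11}{-11} = \left(-11\right) \left(- \frac{1}{11}\right) = 1$)
$W{\left(B \right)} = 1 + B$ ($W{\left(B \right)} = B + 1 = 1 + B$)
$W{\left(-24 \right)} 62 = \left(1 - 24\right) 62 = \left(-23\right) 62 = -1426$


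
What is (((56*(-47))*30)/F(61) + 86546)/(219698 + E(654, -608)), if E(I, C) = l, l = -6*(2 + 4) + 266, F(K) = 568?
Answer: 20726/52753 ≈ 0.39289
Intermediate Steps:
l = 230 (l = -6*6 + 266 = -36 + 266 = 230)
E(I, C) = 230
(((56*(-47))*30)/F(61) + 86546)/(219698 + E(654, -608)) = (((56*(-47))*30)/568 + 86546)/(219698 + 230) = (-2632*30*(1/568) + 86546)/219928 = (-78960*1/568 + 86546)*(1/219928) = (-9870/71 + 86546)*(1/219928) = (6134896/71)*(1/219928) = 20726/52753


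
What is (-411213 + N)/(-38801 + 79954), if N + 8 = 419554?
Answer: 8333/41153 ≈ 0.20249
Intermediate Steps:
N = 419546 (N = -8 + 419554 = 419546)
(-411213 + N)/(-38801 + 79954) = (-411213 + 419546)/(-38801 + 79954) = 8333/41153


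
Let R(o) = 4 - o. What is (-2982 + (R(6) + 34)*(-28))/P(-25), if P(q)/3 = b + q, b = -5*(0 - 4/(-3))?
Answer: 3878/95 ≈ 40.821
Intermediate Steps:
b = -20/3 (b = -5*(0 - 4*(-⅓)) = -5*(0 + 4/3) = -5*4/3 = -20/3 ≈ -6.6667)
P(q) = -20 + 3*q (P(q) = 3*(-20/3 + q) = -20 + 3*q)
(-2982 + (R(6) + 34)*(-28))/P(-25) = (-2982 + ((4 - 1*6) + 34)*(-28))/(-20 + 3*(-25)) = (-2982 + ((4 - 6) + 34)*(-28))/(-20 - 75) = (-2982 + (-2 + 34)*(-28))/(-95) = (-2982 + 32*(-28))*(-1/95) = (-2982 - 896)*(-1/95) = -3878*(-1/95) = 3878/95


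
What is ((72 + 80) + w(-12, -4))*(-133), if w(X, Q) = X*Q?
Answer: -26600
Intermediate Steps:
w(X, Q) = Q*X
((72 + 80) + w(-12, -4))*(-133) = ((72 + 80) - 4*(-12))*(-133) = (152 + 48)*(-133) = 200*(-133) = -26600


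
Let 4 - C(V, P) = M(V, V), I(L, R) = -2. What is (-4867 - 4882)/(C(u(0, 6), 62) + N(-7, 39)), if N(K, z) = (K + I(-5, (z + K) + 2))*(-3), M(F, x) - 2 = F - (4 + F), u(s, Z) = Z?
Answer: -9749/33 ≈ -295.42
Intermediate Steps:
M(F, x) = -2 (M(F, x) = 2 + (F - (4 + F)) = 2 + (F + (-4 - F)) = 2 - 4 = -2)
C(V, P) = 6 (C(V, P) = 4 - 1*(-2) = 4 + 2 = 6)
N(K, z) = 6 - 3*K (N(K, z) = (K - 2)*(-3) = (-2 + K)*(-3) = 6 - 3*K)
(-4867 - 4882)/(C(u(0, 6), 62) + N(-7, 39)) = (-4867 - 4882)/(6 + (6 - 3*(-7))) = -9749/(6 + (6 + 21)) = -9749/(6 + 27) = -9749/33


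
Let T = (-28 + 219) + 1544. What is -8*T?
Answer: -13880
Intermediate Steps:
T = 1735 (T = 191 + 1544 = 1735)
-8*T = -8*1735 = -13880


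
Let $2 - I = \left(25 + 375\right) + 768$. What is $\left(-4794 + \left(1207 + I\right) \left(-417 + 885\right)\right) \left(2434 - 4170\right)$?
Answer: $-24987984$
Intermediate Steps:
$I = -1166$ ($I = 2 - \left(\left(25 + 375\right) + 768\right) = 2 - \left(400 + 768\right) = 2 - 1168 = -1166$)
$\left(-4794 + \left(1207 + I\right) \left(-417 + 885\right)\right) \left(2434 - 4170\right) = \left(-4794 + \left(1207 - 1166\right) \left(-417 + 885\right)\right) \left(2434 - 4170\right) = \left(-4794 + 41 \cdot 468\right) \left(-1736\right) = \left(-4794 + 19188\right) \left(-1736\right) = 14394 \left(-1736\right) = -24987984$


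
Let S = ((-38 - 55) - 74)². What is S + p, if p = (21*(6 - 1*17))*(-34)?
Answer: 35743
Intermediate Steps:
p = 7854 (p = (21*(6 - 17))*(-34) = (21*(-11))*(-34) = -231*(-34) = 7854)
S = 27889 (S = (-93 - 74)² = (-167)² = 27889)
S + p = 27889 + 7854 = 35743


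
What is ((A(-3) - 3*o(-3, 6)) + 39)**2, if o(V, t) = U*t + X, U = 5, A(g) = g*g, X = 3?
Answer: 2601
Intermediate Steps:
A(g) = g**2
o(V, t) = 3 + 5*t (o(V, t) = 5*t + 3 = 3 + 5*t)
((A(-3) - 3*o(-3, 6)) + 39)**2 = (((-3)**2 - 3*(3 + 5*6)) + 39)**2 = ((9 - 3*(3 + 30)) + 39)**2 = ((9 - 3*33) + 39)**2 = ((9 - 99) + 39)**2 = (-90 + 39)**2 = (-51)**2 = 2601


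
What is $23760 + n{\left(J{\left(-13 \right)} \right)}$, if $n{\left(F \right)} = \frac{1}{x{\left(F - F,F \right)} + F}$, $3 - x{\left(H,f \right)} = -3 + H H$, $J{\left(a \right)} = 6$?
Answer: $\frac{285121}{12} \approx 23760.0$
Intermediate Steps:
$x{\left(H,f \right)} = 6 - H^{2}$ ($x{\left(H,f \right)} = 3 - \left(-3 + H H\right) = 3 - \left(-3 + H^{2}\right) = 6 - H^{2}$)
$n{\left(F \right)} = \frac{1}{6 + F}$ ($n{\left(F \right)} = \frac{1}{\left(6 - \left(F - F\right)^{2}\right) + F} = \frac{1}{\left(6 - 0^{2}\right) + F} = \frac{1}{\left(6 - 0\right) + F} = \frac{1}{\left(6 + 0\right) + F} = \frac{1}{6 + F}$)
$23760 + n{\left(J{\left(-13 \right)} \right)} = 23760 + \frac{1}{6 + 6} = 23760 + \frac{1}{12} = \frac{285121}{12}$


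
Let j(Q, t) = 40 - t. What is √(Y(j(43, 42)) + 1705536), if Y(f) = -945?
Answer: 3*√189399 ≈ 1305.6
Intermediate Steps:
√(Y(j(43, 42)) + 1705536) = √(-945 + 1705536) = √1704591 = 3*√189399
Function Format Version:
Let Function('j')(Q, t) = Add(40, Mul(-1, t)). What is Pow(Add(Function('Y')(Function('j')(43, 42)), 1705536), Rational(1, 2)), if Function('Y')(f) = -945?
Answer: Mul(3, Pow(189399, Rational(1, 2))) ≈ 1305.6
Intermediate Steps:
Pow(Add(Function('Y')(Function('j')(43, 42)), 1705536), Rational(1, 2)) = Pow(Add(-945, 1705536), Rational(1, 2)) = Pow(1704591, Rational(1, 2)) = Mul(3, Pow(189399, Rational(1, 2)))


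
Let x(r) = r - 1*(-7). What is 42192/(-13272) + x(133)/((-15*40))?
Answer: -56611/16590 ≈ -3.4124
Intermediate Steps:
x(r) = 7 + r (x(r) = r + 7 = 7 + r)
42192/(-13272) + x(133)/((-15*40)) = 42192/(-13272) + (7 + 133)/((-15*40)) = 42192*(-1/13272) + 140/(-600) = -1758/553 + 140*(-1/600) = -1758/553 - 7/30 = -56611/16590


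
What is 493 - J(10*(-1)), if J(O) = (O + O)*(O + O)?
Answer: 93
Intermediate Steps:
J(O) = 4*O² (J(O) = (2*O)*(2*O) = 4*O²)
493 - J(10*(-1)) = 493 - 4*(10*(-1))² = 493 - 4*(-10)² = 493 - 4*100 = 493 - 1*400 = 493 - 400 = 93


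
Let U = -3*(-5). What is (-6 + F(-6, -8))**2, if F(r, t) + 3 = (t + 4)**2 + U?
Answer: 484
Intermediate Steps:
U = 15
F(r, t) = 12 + (4 + t)**2 (F(r, t) = -3 + ((t + 4)**2 + 15) = -3 + ((4 + t)**2 + 15) = -3 + (15 + (4 + t)**2) = 12 + (4 + t)**2)
(-6 + F(-6, -8))**2 = (-6 + (12 + (4 - 8)**2))**2 = (-6 + (12 + (-4)**2))**2 = (-6 + (12 + 16))**2 = (-6 + 28)**2 = 22**2 = 484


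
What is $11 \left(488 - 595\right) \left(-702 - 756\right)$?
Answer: $1716066$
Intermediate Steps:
$11 \left(488 - 595\right) \left(-702 - 756\right) = 11 \left(\left(-107\right) \left(-1458\right)\right) = 11 \cdot 156006 = 1716066$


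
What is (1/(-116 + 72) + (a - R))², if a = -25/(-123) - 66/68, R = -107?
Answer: 95486883084121/8464736016 ≈ 11281.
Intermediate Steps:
a = -3209/4182 (a = -25*(-1/123) - 66*1/68 = 25/123 - 33/34 = -3209/4182 ≈ -0.76734)
(1/(-116 + 72) + (a - R))² = (1/(-116 + 72) + (-3209/4182 - 1*(-107)))² = (1/(-44) + (-3209/4182 + 107))² = (-1/44 + 444265/4182)² = (9771739/92004)² = 95486883084121/8464736016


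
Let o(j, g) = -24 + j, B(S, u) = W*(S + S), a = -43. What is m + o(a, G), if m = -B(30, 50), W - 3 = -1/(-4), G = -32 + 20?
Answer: -262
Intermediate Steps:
G = -12
W = 13/4 (W = 3 - 1/(-4) = 3 - 1*(-1/4) = 3 + 1/4 = 13/4 ≈ 3.2500)
B(S, u) = 13*S/2 (B(S, u) = 13*(S + S)/4 = 13*(2*S)/4 = 13*S/2)
m = -195 (m = -13*30/2 = -1*195 = -195)
m + o(a, G) = -195 + (-24 - 43) = -195 - 67 = -262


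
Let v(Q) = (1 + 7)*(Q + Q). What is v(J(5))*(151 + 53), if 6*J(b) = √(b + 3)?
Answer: 1088*√2 ≈ 1538.7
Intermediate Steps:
J(b) = √(3 + b)/6 (J(b) = √(b + 3)/6 = √(3 + b)/6)
v(Q) = 16*Q (v(Q) = 8*(2*Q) = 16*Q)
v(J(5))*(151 + 53) = (16*(√(3 + 5)/6))*(151 + 53) = (16*(√8/6))*204 = (16*((2*√2)/6))*204 = (16*(√2/3))*204 = (16*√2/3)*204 = 1088*√2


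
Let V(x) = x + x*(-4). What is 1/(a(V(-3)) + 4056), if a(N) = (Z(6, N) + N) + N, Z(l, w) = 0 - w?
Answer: 1/4065 ≈ 0.00024600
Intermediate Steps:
Z(l, w) = -w
V(x) = -3*x (V(x) = x - 4*x = -3*x)
a(N) = N (a(N) = (-N + N) + N = 0 + N = N)
1/(a(V(-3)) + 4056) = 1/(-3*(-3) + 4056) = 1/(9 + 4056) = 1/4065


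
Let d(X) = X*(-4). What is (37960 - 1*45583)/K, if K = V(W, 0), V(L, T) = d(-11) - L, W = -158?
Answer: -7623/202 ≈ -37.738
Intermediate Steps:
d(X) = -4*X
V(L, T) = 44 - L (V(L, T) = -4*(-11) - L = 44 - L)
K = 202 (K = 44 - 1*(-158) = 44 + 158 = 202)
(37960 - 1*45583)/K = (37960 - 1*45583)/202 = (37960 - 45583)*(1/202) = -7623*1/202 = -7623/202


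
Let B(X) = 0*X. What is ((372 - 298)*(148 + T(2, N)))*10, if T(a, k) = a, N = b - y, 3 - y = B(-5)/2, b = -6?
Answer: 111000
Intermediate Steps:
B(X) = 0
y = 3 (y = 3 - 0/2 = 3 - 1*0 = 3 + 0 = 3)
N = -9 (N = -6 - 1*3 = -6 - 3 = -9)
((372 - 298)*(148 + T(2, N)))*10 = ((372 - 298)*(148 + 2))*10 = (74*150)*10 = 11100*10 = 111000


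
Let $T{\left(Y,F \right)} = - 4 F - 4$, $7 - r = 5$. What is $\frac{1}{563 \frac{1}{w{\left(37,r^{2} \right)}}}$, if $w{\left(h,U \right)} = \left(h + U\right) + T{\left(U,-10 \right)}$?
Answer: $\frac{77}{563} \approx 0.13677$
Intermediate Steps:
$r = 2$ ($r = 7 - 5 = 2$)
$T{\left(Y,F \right)} = -4 - 4 F$
$w{\left(h,U \right)} = 36 + U + h$ ($w{\left(h,U \right)} = \left(h + U\right) - -36 = \left(U + h\right) + \left(-4 + 40\right) = \left(U + h\right) + 36 = 36 + U + h$)
$\frac{1}{563 \frac{1}{w{\left(37,r^{2} \right)}}} = \frac{1}{563 \frac{1}{36 + 2^{2} + 37}} = \frac{1}{563 \frac{1}{36 + 4 + 37}} = \frac{1}{563 \cdot \frac{1}{77}} = \frac{1}{\frac{563}{77}} = \frac{77}{563}$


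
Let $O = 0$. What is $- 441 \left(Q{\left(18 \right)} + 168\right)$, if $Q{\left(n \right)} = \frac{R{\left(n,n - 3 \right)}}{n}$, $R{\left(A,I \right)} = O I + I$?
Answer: $- \frac{148911}{2} \approx -74456.0$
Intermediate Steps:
$R{\left(A,I \right)} = I$ ($R{\left(A,I \right)} = 0 I + I = 0 + I = I$)
$Q{\left(n \right)} = \frac{-3 + n}{n}$ ($Q{\left(n \right)} = \frac{n - 3}{n} = \frac{-3 + n}{n}$)
$- 441 \left(Q{\left(18 \right)} + 168\right) = - 441 \left(\frac{-3 + 18}{18} + 168\right) = - 441 \left(\frac{1}{18} \cdot 15 + 168\right) = - 441 \left(\frac{5}{6} + 168\right) = \left(-441\right) \frac{1013}{6} = - \frac{148911}{2}$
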